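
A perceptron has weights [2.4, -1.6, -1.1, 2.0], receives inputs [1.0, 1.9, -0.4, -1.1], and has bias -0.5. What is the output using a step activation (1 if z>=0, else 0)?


z = w . x + b
= 2.4*1.0 + -1.6*1.9 + -1.1*-0.4 + 2.0*-1.1 + -0.5
= 2.4 + -3.04 + 0.44 + -2.2 + -0.5
= -2.4 + -0.5
= -2.9
Since z = -2.9 < 0, output = 0

0


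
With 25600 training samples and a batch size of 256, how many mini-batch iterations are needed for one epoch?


Iterations per epoch = dataset_size / batch_size
= 25600 / 256
= 100

100


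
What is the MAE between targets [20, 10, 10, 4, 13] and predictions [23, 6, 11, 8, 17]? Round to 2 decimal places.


Absolute errors: [3, 4, 1, 4, 4]
Sum of absolute errors = 16
MAE = 16 / 5 = 3.20

3.20


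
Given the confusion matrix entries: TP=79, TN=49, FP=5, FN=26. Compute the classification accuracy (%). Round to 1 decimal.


Accuracy = (TP + TN) / (TP + TN + FP + FN) * 100
= (79 + 49) / (79 + 49 + 5 + 26)
= 128 / 159
= 0.805
= 80.5%

80.5


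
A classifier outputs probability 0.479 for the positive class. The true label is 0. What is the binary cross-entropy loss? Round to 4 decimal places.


For y=0: Loss = -log(1-p)
= -log(1 - 0.479)
= -log(0.521)
= -(-0.652)
= 0.6520

0.6520


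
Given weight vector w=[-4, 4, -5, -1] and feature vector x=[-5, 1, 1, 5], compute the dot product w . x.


Element-wise products:
-4 * -5 = 20
4 * 1 = 4
-5 * 1 = -5
-1 * 5 = -5
Sum = 20 + 4 + -5 + -5
= 14

14


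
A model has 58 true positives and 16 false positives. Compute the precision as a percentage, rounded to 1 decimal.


Precision = TP / (TP + FP) * 100
= 58 / (58 + 16)
= 58 / 74
= 0.7838
= 78.4%

78.4


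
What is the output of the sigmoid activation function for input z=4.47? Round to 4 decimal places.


sigmoid(z) = 1 / (1 + exp(-z))
exp(-(4.47)) = exp(-4.47) = 0.0114
1 + 0.0114 = 1.0114
1 / 1.0114 = 0.9887

0.9887


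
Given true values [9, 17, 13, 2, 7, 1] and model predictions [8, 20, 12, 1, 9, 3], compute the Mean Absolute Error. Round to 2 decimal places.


Absolute errors: [1, 3, 1, 1, 2, 2]
Sum of absolute errors = 10
MAE = 10 / 6 = 1.67

1.67


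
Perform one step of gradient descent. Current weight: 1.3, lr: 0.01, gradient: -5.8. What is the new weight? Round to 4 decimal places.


w_new = w_old - lr * gradient
= 1.3 - 0.01 * -5.8
= 1.3 - (-0.058)
= 1.3580

1.3580


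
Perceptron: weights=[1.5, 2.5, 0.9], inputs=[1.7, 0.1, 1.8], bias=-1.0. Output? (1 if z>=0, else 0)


z = w . x + b
= 1.5*1.7 + 2.5*0.1 + 0.9*1.8 + -1.0
= 2.55 + 0.25 + 1.62 + -1.0
= 4.42 + -1.0
= 3.42
Since z = 3.42 >= 0, output = 1

1


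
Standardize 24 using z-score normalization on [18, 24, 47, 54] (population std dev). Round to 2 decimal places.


Mean = (18 + 24 + 47 + 54) / 4 = 35.75
Variance = sum((x_i - mean)^2) / n = 228.1875
Std = sqrt(228.1875) = 15.1059
Z = (x - mean) / std
= (24 - 35.75) / 15.1059
= -11.75 / 15.1059
= -0.78

-0.78


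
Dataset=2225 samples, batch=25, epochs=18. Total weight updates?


Iterations per epoch = 2225 / 25 = 89
Total updates = iterations_per_epoch * epochs
= 89 * 18
= 1602

1602


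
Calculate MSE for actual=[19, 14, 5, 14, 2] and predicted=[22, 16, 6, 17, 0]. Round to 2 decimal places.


Differences: [-3, -2, -1, -3, 2]
Squared errors: [9, 4, 1, 9, 4]
Sum of squared errors = 27
MSE = 27 / 5 = 5.40

5.40


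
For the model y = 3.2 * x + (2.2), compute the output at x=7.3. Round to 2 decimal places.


y = 3.2 * 7.3 + (2.2)
= 23.36 + (2.2)
= 25.56

25.56


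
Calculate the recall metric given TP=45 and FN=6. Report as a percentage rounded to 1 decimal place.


Recall = TP / (TP + FN) * 100
= 45 / (45 + 6)
= 45 / 51
= 0.8824
= 88.2%

88.2


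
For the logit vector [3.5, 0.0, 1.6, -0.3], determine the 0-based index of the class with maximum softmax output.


Softmax is a monotonic transformation, so it preserves the argmax.
We need to find the index of the maximum logit.
Index 0: 3.5
Index 1: 0.0
Index 2: 1.6
Index 3: -0.3
Maximum logit = 3.5 at index 0

0


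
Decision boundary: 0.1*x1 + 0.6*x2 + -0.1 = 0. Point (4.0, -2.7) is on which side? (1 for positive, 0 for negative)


Compute 0.1 * 4.0 + 0.6 * -2.7 + -0.1
= 0.4 + -1.62 + -0.1
= -1.32
Since -1.32 < 0, the point is on the negative side.

0


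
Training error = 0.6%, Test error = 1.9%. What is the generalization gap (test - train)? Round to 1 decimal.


Generalization gap = test_error - train_error
= 1.9 - 0.6
= 1.3%
A small gap suggests good generalization.

1.3


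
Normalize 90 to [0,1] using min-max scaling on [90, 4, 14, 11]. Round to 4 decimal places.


Min = 4, Max = 90
Range = 90 - 4 = 86
Scaled = (x - min) / (max - min)
= (90 - 4) / 86
= 86 / 86
= 1.0000

1.0000


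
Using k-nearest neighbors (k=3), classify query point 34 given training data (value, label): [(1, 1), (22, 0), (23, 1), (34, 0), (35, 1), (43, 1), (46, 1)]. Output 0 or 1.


Distances from query 34:
Point 34 (class 0): distance = 0
Point 35 (class 1): distance = 1
Point 43 (class 1): distance = 9
K=3 nearest neighbors: classes = [0, 1, 1]
Votes for class 1: 2 / 3
Majority vote => class 1

1


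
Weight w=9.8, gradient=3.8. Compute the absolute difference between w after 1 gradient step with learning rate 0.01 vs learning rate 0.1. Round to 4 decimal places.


With lr=0.01: w_new = 9.8 - 0.01 * 3.8 = 9.762
With lr=0.1: w_new = 9.8 - 0.1 * 3.8 = 9.42
Absolute difference = |9.762 - 9.42|
= 0.3420

0.3420


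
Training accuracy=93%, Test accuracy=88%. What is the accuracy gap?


Gap = train_accuracy - test_accuracy
= 93 - 88
= 5%
This moderate gap may indicate mild overfitting.

5


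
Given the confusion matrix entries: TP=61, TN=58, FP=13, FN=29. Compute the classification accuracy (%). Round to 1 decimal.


Accuracy = (TP + TN) / (TP + TN + FP + FN) * 100
= (61 + 58) / (61 + 58 + 13 + 29)
= 119 / 161
= 0.7391
= 73.9%

73.9


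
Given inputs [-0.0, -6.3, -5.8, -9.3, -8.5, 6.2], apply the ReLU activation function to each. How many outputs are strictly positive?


ReLU(x) = max(0, x) for each element:
ReLU(-0.0) = 0
ReLU(-6.3) = 0
ReLU(-5.8) = 0
ReLU(-9.3) = 0
ReLU(-8.5) = 0
ReLU(6.2) = 6.2
Active neurons (>0): 1

1


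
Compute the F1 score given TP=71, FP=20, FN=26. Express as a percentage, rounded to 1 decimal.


Precision = TP / (TP + FP) = 71 / 91 = 0.7802
Recall = TP / (TP + FN) = 71 / 97 = 0.732
F1 = 2 * P * R / (P + R)
= 2 * 0.7802 * 0.732 / (0.7802 + 0.732)
= 1.1422 / 1.5122
= 0.7553
As percentage: 75.5%

75.5


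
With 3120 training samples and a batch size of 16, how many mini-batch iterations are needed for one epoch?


Iterations per epoch = dataset_size / batch_size
= 3120 / 16
= 195

195


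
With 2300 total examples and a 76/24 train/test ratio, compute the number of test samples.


Train samples = 2300 * 76% = 1748
Test samples = 2300 - 1748
= 552

552


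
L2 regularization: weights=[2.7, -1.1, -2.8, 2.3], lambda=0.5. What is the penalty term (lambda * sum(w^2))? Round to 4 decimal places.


Squaring each weight:
2.7^2 = 7.29
(-1.1)^2 = 1.21
(-2.8)^2 = 7.84
2.3^2 = 5.29
Sum of squares = 21.63
Penalty = 0.5 * 21.63 = 10.8150

10.8150


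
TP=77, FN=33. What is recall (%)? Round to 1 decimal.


Recall = TP / (TP + FN) * 100
= 77 / (77 + 33)
= 77 / 110
= 0.7
= 70.0%

70.0


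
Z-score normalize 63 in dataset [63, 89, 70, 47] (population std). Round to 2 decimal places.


Mean = (63 + 89 + 70 + 47) / 4 = 67.25
Variance = sum((x_i - mean)^2) / n = 227.1875
Std = sqrt(227.1875) = 15.0727
Z = (x - mean) / std
= (63 - 67.25) / 15.0727
= -4.25 / 15.0727
= -0.28

-0.28


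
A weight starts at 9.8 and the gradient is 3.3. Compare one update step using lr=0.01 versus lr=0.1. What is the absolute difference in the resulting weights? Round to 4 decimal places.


With lr=0.01: w_new = 9.8 - 0.01 * 3.3 = 9.767
With lr=0.1: w_new = 9.8 - 0.1 * 3.3 = 9.47
Absolute difference = |9.767 - 9.47|
= 0.2970

0.2970


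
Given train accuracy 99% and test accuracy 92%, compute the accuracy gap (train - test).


Gap = train_accuracy - test_accuracy
= 99 - 92
= 7%
This moderate gap may indicate mild overfitting.

7


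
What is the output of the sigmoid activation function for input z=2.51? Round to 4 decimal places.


sigmoid(z) = 1 / (1 + exp(-z))
exp(-(2.51)) = exp(-2.51) = 0.0813
1 + 0.0813 = 1.0813
1 / 1.0813 = 0.9248

0.9248


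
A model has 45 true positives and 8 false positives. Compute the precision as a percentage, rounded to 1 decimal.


Precision = TP / (TP + FP) * 100
= 45 / (45 + 8)
= 45 / 53
= 0.8491
= 84.9%

84.9


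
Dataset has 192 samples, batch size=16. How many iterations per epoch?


Iterations per epoch = dataset_size / batch_size
= 192 / 16
= 12

12


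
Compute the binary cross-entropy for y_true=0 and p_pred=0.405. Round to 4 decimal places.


For y=0: Loss = -log(1-p)
= -log(1 - 0.405)
= -log(0.595)
= -(-0.5192)
= 0.5192

0.5192


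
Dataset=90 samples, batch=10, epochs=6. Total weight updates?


Iterations per epoch = 90 / 10 = 9
Total updates = iterations_per_epoch * epochs
= 9 * 6
= 54

54


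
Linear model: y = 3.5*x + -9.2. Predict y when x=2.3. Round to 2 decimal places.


y = 3.5 * 2.3 + (-9.2)
= 8.05 + (-9.2)
= -1.15

-1.15


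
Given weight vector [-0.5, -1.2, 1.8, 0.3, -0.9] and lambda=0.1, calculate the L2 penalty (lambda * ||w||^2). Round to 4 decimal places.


Squaring each weight:
(-0.5)^2 = 0.25
(-1.2)^2 = 1.44
1.8^2 = 3.24
0.3^2 = 0.09
(-0.9)^2 = 0.81
Sum of squares = 5.83
Penalty = 0.1 * 5.83 = 0.5830

0.5830


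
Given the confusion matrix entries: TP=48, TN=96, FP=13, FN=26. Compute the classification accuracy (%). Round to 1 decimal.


Accuracy = (TP + TN) / (TP + TN + FP + FN) * 100
= (48 + 96) / (48 + 96 + 13 + 26)
= 144 / 183
= 0.7869
= 78.7%

78.7


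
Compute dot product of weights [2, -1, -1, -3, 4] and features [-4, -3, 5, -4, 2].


Element-wise products:
2 * -4 = -8
-1 * -3 = 3
-1 * 5 = -5
-3 * -4 = 12
4 * 2 = 8
Sum = -8 + 3 + -5 + 12 + 8
= 10

10


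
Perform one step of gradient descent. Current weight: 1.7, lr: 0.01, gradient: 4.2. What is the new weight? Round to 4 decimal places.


w_new = w_old - lr * gradient
= 1.7 - 0.01 * 4.2
= 1.7 - (0.042)
= 1.6580

1.6580


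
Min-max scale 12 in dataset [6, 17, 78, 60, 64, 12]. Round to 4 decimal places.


Min = 6, Max = 78
Range = 78 - 6 = 72
Scaled = (x - min) / (max - min)
= (12 - 6) / 72
= 6 / 72
= 0.0833

0.0833


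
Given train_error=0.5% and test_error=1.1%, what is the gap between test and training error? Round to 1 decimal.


Generalization gap = test_error - train_error
= 1.1 - 0.5
= 0.6%
A small gap suggests good generalization.

0.6


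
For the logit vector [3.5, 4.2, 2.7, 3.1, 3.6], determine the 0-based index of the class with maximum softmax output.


Softmax is a monotonic transformation, so it preserves the argmax.
We need to find the index of the maximum logit.
Index 0: 3.5
Index 1: 4.2
Index 2: 2.7
Index 3: 3.1
Index 4: 3.6
Maximum logit = 4.2 at index 1

1


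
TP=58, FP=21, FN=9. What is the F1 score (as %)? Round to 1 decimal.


Precision = TP / (TP + FP) = 58 / 79 = 0.7342
Recall = TP / (TP + FN) = 58 / 67 = 0.8657
F1 = 2 * P * R / (P + R)
= 2 * 0.7342 * 0.8657 / (0.7342 + 0.8657)
= 1.2711 / 1.5998
= 0.7945
As percentage: 79.5%

79.5


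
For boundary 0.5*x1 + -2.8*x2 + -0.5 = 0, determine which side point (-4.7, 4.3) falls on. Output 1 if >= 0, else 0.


Compute 0.5 * -4.7 + -2.8 * 4.3 + -0.5
= -2.35 + -12.04 + -0.5
= -14.89
Since -14.89 < 0, the point is on the negative side.

0


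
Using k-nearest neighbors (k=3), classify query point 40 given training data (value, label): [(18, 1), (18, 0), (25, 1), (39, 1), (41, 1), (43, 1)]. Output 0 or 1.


Distances from query 40:
Point 39 (class 1): distance = 1
Point 41 (class 1): distance = 1
Point 43 (class 1): distance = 3
K=3 nearest neighbors: classes = [1, 1, 1]
Votes for class 1: 3 / 3
Majority vote => class 1

1


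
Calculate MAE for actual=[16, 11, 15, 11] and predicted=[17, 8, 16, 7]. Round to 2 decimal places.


Absolute errors: [1, 3, 1, 4]
Sum of absolute errors = 9
MAE = 9 / 4 = 2.25

2.25


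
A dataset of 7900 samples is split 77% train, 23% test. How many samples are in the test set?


Train samples = 7900 * 77% = 6083
Test samples = 7900 - 6083
= 1817

1817


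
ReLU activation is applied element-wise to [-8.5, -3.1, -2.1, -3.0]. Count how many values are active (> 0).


ReLU(x) = max(0, x) for each element:
ReLU(-8.5) = 0
ReLU(-3.1) = 0
ReLU(-2.1) = 0
ReLU(-3.0) = 0
Active neurons (>0): 0

0


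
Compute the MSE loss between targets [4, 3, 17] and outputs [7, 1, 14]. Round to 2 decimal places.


Differences: [-3, 2, 3]
Squared errors: [9, 4, 9]
Sum of squared errors = 22
MSE = 22 / 3 = 7.33

7.33


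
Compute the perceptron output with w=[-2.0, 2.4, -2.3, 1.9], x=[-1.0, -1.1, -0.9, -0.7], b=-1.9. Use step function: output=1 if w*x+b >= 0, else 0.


z = w . x + b
= -2.0*-1.0 + 2.4*-1.1 + -2.3*-0.9 + 1.9*-0.7 + -1.9
= 2.0 + -2.64 + 2.07 + -1.33 + -1.9
= 0.1 + -1.9
= -1.8
Since z = -1.8 < 0, output = 0

0


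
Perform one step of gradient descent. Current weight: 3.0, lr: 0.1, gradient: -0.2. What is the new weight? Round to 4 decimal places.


w_new = w_old - lr * gradient
= 3.0 - 0.1 * -0.2
= 3.0 - (-0.02)
= 3.0200

3.0200


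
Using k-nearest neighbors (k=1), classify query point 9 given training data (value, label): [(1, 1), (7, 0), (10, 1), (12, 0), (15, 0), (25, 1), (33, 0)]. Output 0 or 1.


Distances from query 9:
Point 10 (class 1): distance = 1
K=1 nearest neighbors: classes = [1]
Votes for class 1: 1 / 1
Majority vote => class 1

1


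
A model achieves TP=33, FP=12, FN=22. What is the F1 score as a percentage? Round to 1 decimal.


Precision = TP / (TP + FP) = 33 / 45 = 0.7333
Recall = TP / (TP + FN) = 33 / 55 = 0.6
F1 = 2 * P * R / (P + R)
= 2 * 0.7333 * 0.6 / (0.7333 + 0.6)
= 0.88 / 1.3333
= 0.66
As percentage: 66.0%

66.0


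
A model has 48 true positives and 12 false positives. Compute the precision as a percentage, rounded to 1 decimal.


Precision = TP / (TP + FP) * 100
= 48 / (48 + 12)
= 48 / 60
= 0.8
= 80.0%

80.0


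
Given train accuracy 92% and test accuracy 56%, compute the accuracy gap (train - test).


Gap = train_accuracy - test_accuracy
= 92 - 56
= 36%
This large gap strongly indicates overfitting.

36


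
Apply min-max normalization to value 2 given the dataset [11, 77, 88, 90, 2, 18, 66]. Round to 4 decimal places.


Min = 2, Max = 90
Range = 90 - 2 = 88
Scaled = (x - min) / (max - min)
= (2 - 2) / 88
= 0 / 88
= 0.0000

0.0000


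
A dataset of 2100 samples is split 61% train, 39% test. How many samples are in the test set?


Train samples = 2100 * 61% = 1281
Test samples = 2100 - 1281
= 819

819


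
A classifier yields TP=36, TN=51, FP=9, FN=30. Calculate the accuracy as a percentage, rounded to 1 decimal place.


Accuracy = (TP + TN) / (TP + TN + FP + FN) * 100
= (36 + 51) / (36 + 51 + 9 + 30)
= 87 / 126
= 0.6905
= 69.0%

69.0


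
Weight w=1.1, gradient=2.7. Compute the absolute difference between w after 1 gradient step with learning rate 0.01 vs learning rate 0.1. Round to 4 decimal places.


With lr=0.01: w_new = 1.1 - 0.01 * 2.7 = 1.073
With lr=0.1: w_new = 1.1 - 0.1 * 2.7 = 0.83
Absolute difference = |1.073 - 0.83|
= 0.2430

0.2430


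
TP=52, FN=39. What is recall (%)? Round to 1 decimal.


Recall = TP / (TP + FN) * 100
= 52 / (52 + 39)
= 52 / 91
= 0.5714
= 57.1%

57.1


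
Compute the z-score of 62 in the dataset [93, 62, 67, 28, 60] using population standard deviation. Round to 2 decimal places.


Mean = (93 + 62 + 67 + 28 + 60) / 5 = 62.0
Variance = sum((x_i - mean)^2) / n = 429.2
Std = sqrt(429.2) = 20.7171
Z = (x - mean) / std
= (62 - 62.0) / 20.7171
= 0.0 / 20.7171
= 0.00

0.00


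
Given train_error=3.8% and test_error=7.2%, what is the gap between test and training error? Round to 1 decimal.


Generalization gap = test_error - train_error
= 7.2 - 3.8
= 3.4%
A moderate gap.

3.4


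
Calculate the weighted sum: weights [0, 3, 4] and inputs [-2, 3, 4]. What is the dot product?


Element-wise products:
0 * -2 = 0
3 * 3 = 9
4 * 4 = 16
Sum = 0 + 9 + 16
= 25

25


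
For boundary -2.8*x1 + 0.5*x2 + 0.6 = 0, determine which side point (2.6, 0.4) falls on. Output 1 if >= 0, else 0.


Compute -2.8 * 2.6 + 0.5 * 0.4 + 0.6
= -7.28 + 0.2 + 0.6
= -6.48
Since -6.48 < 0, the point is on the negative side.

0


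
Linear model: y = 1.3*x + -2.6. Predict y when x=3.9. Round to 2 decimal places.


y = 1.3 * 3.9 + (-2.6)
= 5.07 + (-2.6)
= 2.47

2.47


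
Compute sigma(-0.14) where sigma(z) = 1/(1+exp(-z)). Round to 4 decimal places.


sigmoid(z) = 1 / (1 + exp(-z))
exp(-(-0.14)) = exp(0.14) = 1.1503
1 + 1.1503 = 2.1503
1 / 2.1503 = 0.4651

0.4651


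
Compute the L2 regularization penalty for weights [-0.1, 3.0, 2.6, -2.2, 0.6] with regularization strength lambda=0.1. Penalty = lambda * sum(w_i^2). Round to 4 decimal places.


Squaring each weight:
(-0.1)^2 = 0.01
3.0^2 = 9.0
2.6^2 = 6.76
(-2.2)^2 = 4.84
0.6^2 = 0.36
Sum of squares = 20.97
Penalty = 0.1 * 20.97 = 2.0970

2.0970


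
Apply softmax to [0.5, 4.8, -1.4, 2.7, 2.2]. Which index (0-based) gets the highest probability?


Softmax is a monotonic transformation, so it preserves the argmax.
We need to find the index of the maximum logit.
Index 0: 0.5
Index 1: 4.8
Index 2: -1.4
Index 3: 2.7
Index 4: 2.2
Maximum logit = 4.8 at index 1

1


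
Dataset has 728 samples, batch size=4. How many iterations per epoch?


Iterations per epoch = dataset_size / batch_size
= 728 / 4
= 182

182


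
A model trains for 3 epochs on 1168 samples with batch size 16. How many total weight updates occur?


Iterations per epoch = 1168 / 16 = 73
Total updates = iterations_per_epoch * epochs
= 73 * 3
= 219

219


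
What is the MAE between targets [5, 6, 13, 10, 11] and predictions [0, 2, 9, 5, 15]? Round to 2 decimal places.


Absolute errors: [5, 4, 4, 5, 4]
Sum of absolute errors = 22
MAE = 22 / 5 = 4.40

4.40


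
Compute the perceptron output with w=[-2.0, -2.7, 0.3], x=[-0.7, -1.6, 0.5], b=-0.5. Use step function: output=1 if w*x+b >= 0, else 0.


z = w . x + b
= -2.0*-0.7 + -2.7*-1.6 + 0.3*0.5 + -0.5
= 1.4 + 4.32 + 0.15 + -0.5
= 5.87 + -0.5
= 5.37
Since z = 5.37 >= 0, output = 1

1


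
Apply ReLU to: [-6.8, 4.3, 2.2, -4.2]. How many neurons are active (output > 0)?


ReLU(x) = max(0, x) for each element:
ReLU(-6.8) = 0
ReLU(4.3) = 4.3
ReLU(2.2) = 2.2
ReLU(-4.2) = 0
Active neurons (>0): 2

2


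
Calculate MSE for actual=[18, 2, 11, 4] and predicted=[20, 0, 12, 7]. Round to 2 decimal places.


Differences: [-2, 2, -1, -3]
Squared errors: [4, 4, 1, 9]
Sum of squared errors = 18
MSE = 18 / 4 = 4.50

4.50


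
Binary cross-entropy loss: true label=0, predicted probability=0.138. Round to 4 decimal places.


For y=0: Loss = -log(1-p)
= -log(1 - 0.138)
= -log(0.862)
= -(-0.1485)
= 0.1485

0.1485


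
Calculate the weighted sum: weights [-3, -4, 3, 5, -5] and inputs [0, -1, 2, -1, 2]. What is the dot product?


Element-wise products:
-3 * 0 = 0
-4 * -1 = 4
3 * 2 = 6
5 * -1 = -5
-5 * 2 = -10
Sum = 0 + 4 + 6 + -5 + -10
= -5

-5


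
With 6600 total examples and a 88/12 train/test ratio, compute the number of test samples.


Train samples = 6600 * 88% = 5808
Test samples = 6600 - 5808
= 792

792


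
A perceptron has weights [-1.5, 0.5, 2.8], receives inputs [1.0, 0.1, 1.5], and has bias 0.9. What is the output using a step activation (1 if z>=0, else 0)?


z = w . x + b
= -1.5*1.0 + 0.5*0.1 + 2.8*1.5 + 0.9
= -1.5 + 0.05 + 4.2 + 0.9
= 2.75 + 0.9
= 3.65
Since z = 3.65 >= 0, output = 1

1


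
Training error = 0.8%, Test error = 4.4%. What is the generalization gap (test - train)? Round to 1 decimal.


Generalization gap = test_error - train_error
= 4.4 - 0.8
= 3.6%
A moderate gap.

3.6


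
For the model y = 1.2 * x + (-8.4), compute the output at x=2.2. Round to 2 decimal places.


y = 1.2 * 2.2 + (-8.4)
= 2.64 + (-8.4)
= -5.76

-5.76


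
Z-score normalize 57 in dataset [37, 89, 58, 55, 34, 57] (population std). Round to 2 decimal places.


Mean = (37 + 89 + 58 + 55 + 34 + 57) / 6 = 55.0
Variance = sum((x_i - mean)^2) / n = 322.3333
Std = sqrt(322.3333) = 17.9536
Z = (x - mean) / std
= (57 - 55.0) / 17.9536
= 2.0 / 17.9536
= 0.11

0.11


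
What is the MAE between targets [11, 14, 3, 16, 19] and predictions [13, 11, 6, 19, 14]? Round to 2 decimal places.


Absolute errors: [2, 3, 3, 3, 5]
Sum of absolute errors = 16
MAE = 16 / 5 = 3.20

3.20


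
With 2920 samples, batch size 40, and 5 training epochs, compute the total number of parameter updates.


Iterations per epoch = 2920 / 40 = 73
Total updates = iterations_per_epoch * epochs
= 73 * 5
= 365

365


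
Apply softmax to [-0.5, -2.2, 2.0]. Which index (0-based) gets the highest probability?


Softmax is a monotonic transformation, so it preserves the argmax.
We need to find the index of the maximum logit.
Index 0: -0.5
Index 1: -2.2
Index 2: 2.0
Maximum logit = 2.0 at index 2

2


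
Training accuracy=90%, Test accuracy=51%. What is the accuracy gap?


Gap = train_accuracy - test_accuracy
= 90 - 51
= 39%
This large gap strongly indicates overfitting.

39


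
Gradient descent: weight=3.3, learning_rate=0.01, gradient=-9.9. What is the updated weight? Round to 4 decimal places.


w_new = w_old - lr * gradient
= 3.3 - 0.01 * -9.9
= 3.3 - (-0.099)
= 3.3990

3.3990


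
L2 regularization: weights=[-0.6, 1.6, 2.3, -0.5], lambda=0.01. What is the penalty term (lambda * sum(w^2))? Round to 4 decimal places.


Squaring each weight:
(-0.6)^2 = 0.36
1.6^2 = 2.56
2.3^2 = 5.29
(-0.5)^2 = 0.25
Sum of squares = 8.46
Penalty = 0.01 * 8.46 = 0.0846

0.0846


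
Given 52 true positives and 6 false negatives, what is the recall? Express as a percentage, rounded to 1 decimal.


Recall = TP / (TP + FN) * 100
= 52 / (52 + 6)
= 52 / 58
= 0.8966
= 89.7%

89.7


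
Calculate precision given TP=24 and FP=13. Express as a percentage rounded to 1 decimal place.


Precision = TP / (TP + FP) * 100
= 24 / (24 + 13)
= 24 / 37
= 0.6486
= 64.9%

64.9


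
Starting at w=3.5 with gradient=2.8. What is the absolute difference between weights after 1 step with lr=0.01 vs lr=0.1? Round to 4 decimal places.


With lr=0.01: w_new = 3.5 - 0.01 * 2.8 = 3.472
With lr=0.1: w_new = 3.5 - 0.1 * 2.8 = 3.22
Absolute difference = |3.472 - 3.22|
= 0.2520

0.2520


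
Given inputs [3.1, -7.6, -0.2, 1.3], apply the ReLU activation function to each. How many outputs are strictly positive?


ReLU(x) = max(0, x) for each element:
ReLU(3.1) = 3.1
ReLU(-7.6) = 0
ReLU(-0.2) = 0
ReLU(1.3) = 1.3
Active neurons (>0): 2

2


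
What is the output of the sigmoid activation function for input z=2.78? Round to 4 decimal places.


sigmoid(z) = 1 / (1 + exp(-z))
exp(-(2.78)) = exp(-2.78) = 0.062
1 + 0.062 = 1.062
1 / 1.062 = 0.9416

0.9416


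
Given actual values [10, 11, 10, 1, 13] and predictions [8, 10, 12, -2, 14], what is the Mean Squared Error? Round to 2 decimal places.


Differences: [2, 1, -2, 3, -1]
Squared errors: [4, 1, 4, 9, 1]
Sum of squared errors = 19
MSE = 19 / 5 = 3.80

3.80


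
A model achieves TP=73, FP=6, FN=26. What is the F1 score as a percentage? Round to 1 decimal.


Precision = TP / (TP + FP) = 73 / 79 = 0.9241
Recall = TP / (TP + FN) = 73 / 99 = 0.7374
F1 = 2 * P * R / (P + R)
= 2 * 0.9241 * 0.7374 / (0.9241 + 0.7374)
= 1.3627 / 1.6614
= 0.8202
As percentage: 82.0%

82.0


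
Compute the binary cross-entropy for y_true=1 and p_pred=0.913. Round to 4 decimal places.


For y=1: Loss = -log(p)
= -log(0.913)
= -(-0.091)
= 0.0910

0.0910


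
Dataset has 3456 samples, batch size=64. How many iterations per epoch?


Iterations per epoch = dataset_size / batch_size
= 3456 / 64
= 54

54


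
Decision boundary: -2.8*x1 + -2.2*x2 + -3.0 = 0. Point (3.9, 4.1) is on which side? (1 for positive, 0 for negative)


Compute -2.8 * 3.9 + -2.2 * 4.1 + -3.0
= -10.92 + -9.02 + -3.0
= -22.94
Since -22.94 < 0, the point is on the negative side.

0


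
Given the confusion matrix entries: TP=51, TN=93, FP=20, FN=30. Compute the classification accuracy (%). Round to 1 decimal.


Accuracy = (TP + TN) / (TP + TN + FP + FN) * 100
= (51 + 93) / (51 + 93 + 20 + 30)
= 144 / 194
= 0.7423
= 74.2%

74.2


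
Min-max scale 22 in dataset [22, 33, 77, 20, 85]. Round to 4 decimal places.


Min = 20, Max = 85
Range = 85 - 20 = 65
Scaled = (x - min) / (max - min)
= (22 - 20) / 65
= 2 / 65
= 0.0308

0.0308


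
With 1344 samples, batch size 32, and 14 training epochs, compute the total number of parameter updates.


Iterations per epoch = 1344 / 32 = 42
Total updates = iterations_per_epoch * epochs
= 42 * 14
= 588

588


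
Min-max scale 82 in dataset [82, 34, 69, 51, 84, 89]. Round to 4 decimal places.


Min = 34, Max = 89
Range = 89 - 34 = 55
Scaled = (x - min) / (max - min)
= (82 - 34) / 55
= 48 / 55
= 0.8727

0.8727


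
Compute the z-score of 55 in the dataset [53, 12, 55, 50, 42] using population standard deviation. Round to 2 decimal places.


Mean = (53 + 12 + 55 + 50 + 42) / 5 = 42.4
Variance = sum((x_i - mean)^2) / n = 250.64
Std = sqrt(250.64) = 15.8316
Z = (x - mean) / std
= (55 - 42.4) / 15.8316
= 12.6 / 15.8316
= 0.80

0.80


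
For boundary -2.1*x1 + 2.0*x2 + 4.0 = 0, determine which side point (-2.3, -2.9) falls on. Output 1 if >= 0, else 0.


Compute -2.1 * -2.3 + 2.0 * -2.9 + 4.0
= 4.83 + -5.8 + 4.0
= 3.03
Since 3.03 >= 0, the point is on the positive side.

1


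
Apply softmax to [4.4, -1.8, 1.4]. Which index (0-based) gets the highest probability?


Softmax is a monotonic transformation, so it preserves the argmax.
We need to find the index of the maximum logit.
Index 0: 4.4
Index 1: -1.8
Index 2: 1.4
Maximum logit = 4.4 at index 0

0


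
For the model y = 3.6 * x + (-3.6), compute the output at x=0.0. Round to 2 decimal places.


y = 3.6 * 0.0 + (-3.6)
= 0.0 + (-3.6)
= -3.60

-3.60


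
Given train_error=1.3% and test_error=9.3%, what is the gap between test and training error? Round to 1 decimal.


Generalization gap = test_error - train_error
= 9.3 - 1.3
= 8.0%
A moderate gap.

8.0


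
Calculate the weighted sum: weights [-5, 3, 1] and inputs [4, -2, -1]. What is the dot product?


Element-wise products:
-5 * 4 = -20
3 * -2 = -6
1 * -1 = -1
Sum = -20 + -6 + -1
= -27

-27


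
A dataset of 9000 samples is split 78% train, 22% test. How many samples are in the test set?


Train samples = 9000 * 78% = 7020
Test samples = 9000 - 7020
= 1980

1980


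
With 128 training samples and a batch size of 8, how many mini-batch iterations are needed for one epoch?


Iterations per epoch = dataset_size / batch_size
= 128 / 8
= 16

16


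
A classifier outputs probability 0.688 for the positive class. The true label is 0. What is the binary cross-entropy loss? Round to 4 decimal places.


For y=0: Loss = -log(1-p)
= -log(1 - 0.688)
= -log(0.312)
= -(-1.1648)
= 1.1648

1.1648


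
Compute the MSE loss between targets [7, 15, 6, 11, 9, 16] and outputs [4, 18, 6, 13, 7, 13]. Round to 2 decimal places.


Differences: [3, -3, 0, -2, 2, 3]
Squared errors: [9, 9, 0, 4, 4, 9]
Sum of squared errors = 35
MSE = 35 / 6 = 5.83

5.83


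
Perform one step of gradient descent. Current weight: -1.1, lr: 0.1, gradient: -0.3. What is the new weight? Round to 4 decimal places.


w_new = w_old - lr * gradient
= -1.1 - 0.1 * -0.3
= -1.1 - (-0.03)
= -1.0700

-1.0700


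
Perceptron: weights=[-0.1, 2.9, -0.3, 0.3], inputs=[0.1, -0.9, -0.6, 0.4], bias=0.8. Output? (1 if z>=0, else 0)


z = w . x + b
= -0.1*0.1 + 2.9*-0.9 + -0.3*-0.6 + 0.3*0.4 + 0.8
= -0.01 + -2.61 + 0.18 + 0.12 + 0.8
= -2.32 + 0.8
= -1.52
Since z = -1.52 < 0, output = 0

0


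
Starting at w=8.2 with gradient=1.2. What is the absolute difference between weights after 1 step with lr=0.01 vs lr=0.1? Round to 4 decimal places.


With lr=0.01: w_new = 8.2 - 0.01 * 1.2 = 8.188
With lr=0.1: w_new = 8.2 - 0.1 * 1.2 = 8.08
Absolute difference = |8.188 - 8.08|
= 0.1080

0.1080


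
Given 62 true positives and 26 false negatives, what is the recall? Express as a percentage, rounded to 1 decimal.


Recall = TP / (TP + FN) * 100
= 62 / (62 + 26)
= 62 / 88
= 0.7045
= 70.5%

70.5


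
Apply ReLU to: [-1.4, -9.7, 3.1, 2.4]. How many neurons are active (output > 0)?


ReLU(x) = max(0, x) for each element:
ReLU(-1.4) = 0
ReLU(-9.7) = 0
ReLU(3.1) = 3.1
ReLU(2.4) = 2.4
Active neurons (>0): 2

2


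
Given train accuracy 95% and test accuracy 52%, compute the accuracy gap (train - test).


Gap = train_accuracy - test_accuracy
= 95 - 52
= 43%
This large gap strongly indicates overfitting.

43


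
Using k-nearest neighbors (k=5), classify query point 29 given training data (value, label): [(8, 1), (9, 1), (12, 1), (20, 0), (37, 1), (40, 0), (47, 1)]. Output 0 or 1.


Distances from query 29:
Point 37 (class 1): distance = 8
Point 20 (class 0): distance = 9
Point 40 (class 0): distance = 11
Point 12 (class 1): distance = 17
Point 47 (class 1): distance = 18
K=5 nearest neighbors: classes = [1, 0, 0, 1, 1]
Votes for class 1: 3 / 5
Majority vote => class 1

1


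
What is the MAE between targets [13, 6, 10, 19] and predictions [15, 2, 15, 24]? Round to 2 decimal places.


Absolute errors: [2, 4, 5, 5]
Sum of absolute errors = 16
MAE = 16 / 4 = 4.00

4.00


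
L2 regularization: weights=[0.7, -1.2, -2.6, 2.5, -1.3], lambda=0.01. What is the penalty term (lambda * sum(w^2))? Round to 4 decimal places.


Squaring each weight:
0.7^2 = 0.49
(-1.2)^2 = 1.44
(-2.6)^2 = 6.76
2.5^2 = 6.25
(-1.3)^2 = 1.69
Sum of squares = 16.63
Penalty = 0.01 * 16.63 = 0.1663

0.1663


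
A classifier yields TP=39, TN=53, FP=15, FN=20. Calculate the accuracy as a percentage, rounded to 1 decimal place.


Accuracy = (TP + TN) / (TP + TN + FP + FN) * 100
= (39 + 53) / (39 + 53 + 15 + 20)
= 92 / 127
= 0.7244
= 72.4%

72.4


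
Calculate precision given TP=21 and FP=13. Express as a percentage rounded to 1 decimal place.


Precision = TP / (TP + FP) * 100
= 21 / (21 + 13)
= 21 / 34
= 0.6176
= 61.8%

61.8


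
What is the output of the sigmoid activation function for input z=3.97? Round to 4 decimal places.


sigmoid(z) = 1 / (1 + exp(-z))
exp(-(3.97)) = exp(-3.97) = 0.0189
1 + 0.0189 = 1.0189
1 / 1.0189 = 0.9815

0.9815


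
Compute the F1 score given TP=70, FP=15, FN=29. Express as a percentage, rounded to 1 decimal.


Precision = TP / (TP + FP) = 70 / 85 = 0.8235
Recall = TP / (TP + FN) = 70 / 99 = 0.7071
F1 = 2 * P * R / (P + R)
= 2 * 0.8235 * 0.7071 / (0.8235 + 0.7071)
= 1.1646 / 1.5306
= 0.7609
As percentage: 76.1%

76.1


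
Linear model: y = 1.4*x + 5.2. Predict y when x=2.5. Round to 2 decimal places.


y = 1.4 * 2.5 + (5.2)
= 3.5 + (5.2)
= 8.70

8.70


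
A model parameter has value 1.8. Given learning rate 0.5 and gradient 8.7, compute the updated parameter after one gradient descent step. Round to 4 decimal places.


w_new = w_old - lr * gradient
= 1.8 - 0.5 * 8.7
= 1.8 - (4.35)
= -2.5500

-2.5500


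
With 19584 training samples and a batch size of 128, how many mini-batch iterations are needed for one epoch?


Iterations per epoch = dataset_size / batch_size
= 19584 / 128
= 153

153


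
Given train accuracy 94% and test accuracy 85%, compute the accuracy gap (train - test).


Gap = train_accuracy - test_accuracy
= 94 - 85
= 9%
This moderate gap may indicate mild overfitting.

9


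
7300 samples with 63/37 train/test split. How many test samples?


Train samples = 7300 * 63% = 4599
Test samples = 7300 - 4599
= 2701

2701


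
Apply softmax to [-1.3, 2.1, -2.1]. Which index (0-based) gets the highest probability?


Softmax is a monotonic transformation, so it preserves the argmax.
We need to find the index of the maximum logit.
Index 0: -1.3
Index 1: 2.1
Index 2: -2.1
Maximum logit = 2.1 at index 1

1


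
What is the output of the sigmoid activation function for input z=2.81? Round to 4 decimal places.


sigmoid(z) = 1 / (1 + exp(-z))
exp(-(2.81)) = exp(-2.81) = 0.0602
1 + 0.0602 = 1.0602
1 / 1.0602 = 0.9432

0.9432


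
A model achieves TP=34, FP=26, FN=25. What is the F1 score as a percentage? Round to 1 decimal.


Precision = TP / (TP + FP) = 34 / 60 = 0.5667
Recall = TP / (TP + FN) = 34 / 59 = 0.5763
F1 = 2 * P * R / (P + R)
= 2 * 0.5667 * 0.5763 / (0.5667 + 0.5763)
= 0.6531 / 1.1429
= 0.5714
As percentage: 57.1%

57.1


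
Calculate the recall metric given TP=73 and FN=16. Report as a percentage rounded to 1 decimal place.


Recall = TP / (TP + FN) * 100
= 73 / (73 + 16)
= 73 / 89
= 0.8202
= 82.0%

82.0


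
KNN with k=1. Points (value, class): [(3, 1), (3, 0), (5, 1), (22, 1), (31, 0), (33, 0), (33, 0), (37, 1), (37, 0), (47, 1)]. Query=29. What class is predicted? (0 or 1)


Distances from query 29:
Point 31 (class 0): distance = 2
K=1 nearest neighbors: classes = [0]
Votes for class 1: 0 / 1
Majority vote => class 0

0


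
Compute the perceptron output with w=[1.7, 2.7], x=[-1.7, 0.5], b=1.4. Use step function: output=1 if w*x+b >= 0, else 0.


z = w . x + b
= 1.7*-1.7 + 2.7*0.5 + 1.4
= -2.89 + 1.35 + 1.4
= -1.54 + 1.4
= -0.14
Since z = -0.14 < 0, output = 0

0


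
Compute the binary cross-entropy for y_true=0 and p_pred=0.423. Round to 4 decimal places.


For y=0: Loss = -log(1-p)
= -log(1 - 0.423)
= -log(0.577)
= -(-0.5499)
= 0.5499

0.5499


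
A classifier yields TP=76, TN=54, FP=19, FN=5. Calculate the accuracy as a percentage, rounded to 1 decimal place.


Accuracy = (TP + TN) / (TP + TN + FP + FN) * 100
= (76 + 54) / (76 + 54 + 19 + 5)
= 130 / 154
= 0.8442
= 84.4%

84.4


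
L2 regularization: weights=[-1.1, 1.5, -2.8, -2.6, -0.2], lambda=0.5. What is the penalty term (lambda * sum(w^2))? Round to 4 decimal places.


Squaring each weight:
(-1.1)^2 = 1.21
1.5^2 = 2.25
(-2.8)^2 = 7.84
(-2.6)^2 = 6.76
(-0.2)^2 = 0.04
Sum of squares = 18.1
Penalty = 0.5 * 18.1 = 9.0500

9.0500


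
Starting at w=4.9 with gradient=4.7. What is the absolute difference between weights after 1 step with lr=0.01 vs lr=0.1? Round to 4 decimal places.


With lr=0.01: w_new = 4.9 - 0.01 * 4.7 = 4.853
With lr=0.1: w_new = 4.9 - 0.1 * 4.7 = 4.43
Absolute difference = |4.853 - 4.43|
= 0.4230

0.4230


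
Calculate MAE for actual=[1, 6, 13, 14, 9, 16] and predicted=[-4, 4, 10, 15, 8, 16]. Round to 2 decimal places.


Absolute errors: [5, 2, 3, 1, 1, 0]
Sum of absolute errors = 12
MAE = 12 / 6 = 2.00

2.00


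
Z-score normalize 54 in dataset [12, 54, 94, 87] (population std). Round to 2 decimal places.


Mean = (12 + 54 + 94 + 87) / 4 = 61.75
Variance = sum((x_i - mean)^2) / n = 1053.1875
Std = sqrt(1053.1875) = 32.4529
Z = (x - mean) / std
= (54 - 61.75) / 32.4529
= -7.75 / 32.4529
= -0.24

-0.24


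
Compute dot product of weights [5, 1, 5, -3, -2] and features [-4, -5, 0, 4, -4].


Element-wise products:
5 * -4 = -20
1 * -5 = -5
5 * 0 = 0
-3 * 4 = -12
-2 * -4 = 8
Sum = -20 + -5 + 0 + -12 + 8
= -29

-29


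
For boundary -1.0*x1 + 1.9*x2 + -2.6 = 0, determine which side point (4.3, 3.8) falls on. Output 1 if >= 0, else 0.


Compute -1.0 * 4.3 + 1.9 * 3.8 + -2.6
= -4.3 + 7.22 + -2.6
= 0.32
Since 0.32 >= 0, the point is on the positive side.

1


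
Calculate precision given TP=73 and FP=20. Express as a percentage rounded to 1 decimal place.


Precision = TP / (TP + FP) * 100
= 73 / (73 + 20)
= 73 / 93
= 0.7849
= 78.5%

78.5


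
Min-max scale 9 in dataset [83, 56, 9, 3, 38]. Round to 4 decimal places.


Min = 3, Max = 83
Range = 83 - 3 = 80
Scaled = (x - min) / (max - min)
= (9 - 3) / 80
= 6 / 80
= 0.0750

0.0750


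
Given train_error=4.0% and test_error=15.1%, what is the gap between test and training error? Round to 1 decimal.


Generalization gap = test_error - train_error
= 15.1 - 4.0
= 11.1%
A large gap suggests overfitting.

11.1


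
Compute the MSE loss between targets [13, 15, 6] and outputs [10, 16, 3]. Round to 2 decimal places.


Differences: [3, -1, 3]
Squared errors: [9, 1, 9]
Sum of squared errors = 19
MSE = 19 / 3 = 6.33

6.33


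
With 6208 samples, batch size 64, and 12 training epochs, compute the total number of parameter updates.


Iterations per epoch = 6208 / 64 = 97
Total updates = iterations_per_epoch * epochs
= 97 * 12
= 1164

1164


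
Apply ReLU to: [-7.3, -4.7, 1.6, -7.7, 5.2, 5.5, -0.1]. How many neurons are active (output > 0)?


ReLU(x) = max(0, x) for each element:
ReLU(-7.3) = 0
ReLU(-4.7) = 0
ReLU(1.6) = 1.6
ReLU(-7.7) = 0
ReLU(5.2) = 5.2
ReLU(5.5) = 5.5
ReLU(-0.1) = 0
Active neurons (>0): 3

3


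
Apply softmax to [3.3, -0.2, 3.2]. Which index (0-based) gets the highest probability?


Softmax is a monotonic transformation, so it preserves the argmax.
We need to find the index of the maximum logit.
Index 0: 3.3
Index 1: -0.2
Index 2: 3.2
Maximum logit = 3.3 at index 0

0


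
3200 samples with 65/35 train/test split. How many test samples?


Train samples = 3200 * 65% = 2080
Test samples = 3200 - 2080
= 1120

1120


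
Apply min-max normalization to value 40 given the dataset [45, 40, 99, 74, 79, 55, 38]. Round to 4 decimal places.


Min = 38, Max = 99
Range = 99 - 38 = 61
Scaled = (x - min) / (max - min)
= (40 - 38) / 61
= 2 / 61
= 0.0328

0.0328


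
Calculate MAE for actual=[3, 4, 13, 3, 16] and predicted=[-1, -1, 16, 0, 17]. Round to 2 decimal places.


Absolute errors: [4, 5, 3, 3, 1]
Sum of absolute errors = 16
MAE = 16 / 5 = 3.20

3.20


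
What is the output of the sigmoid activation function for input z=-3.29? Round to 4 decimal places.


sigmoid(z) = 1 / (1 + exp(-z))
exp(-(-3.29)) = exp(3.29) = 26.8429
1 + 26.8429 = 27.8429
1 / 27.8429 = 0.0359

0.0359


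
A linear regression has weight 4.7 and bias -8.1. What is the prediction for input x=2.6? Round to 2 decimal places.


y = 4.7 * 2.6 + (-8.1)
= 12.22 + (-8.1)
= 4.12

4.12


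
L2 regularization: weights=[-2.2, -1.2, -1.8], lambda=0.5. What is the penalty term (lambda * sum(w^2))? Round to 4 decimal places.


Squaring each weight:
(-2.2)^2 = 4.84
(-1.2)^2 = 1.44
(-1.8)^2 = 3.24
Sum of squares = 9.52
Penalty = 0.5 * 9.52 = 4.7600

4.7600


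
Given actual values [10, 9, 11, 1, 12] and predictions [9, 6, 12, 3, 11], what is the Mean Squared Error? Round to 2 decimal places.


Differences: [1, 3, -1, -2, 1]
Squared errors: [1, 9, 1, 4, 1]
Sum of squared errors = 16
MSE = 16 / 5 = 3.20

3.20


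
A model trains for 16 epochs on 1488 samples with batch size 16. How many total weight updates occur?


Iterations per epoch = 1488 / 16 = 93
Total updates = iterations_per_epoch * epochs
= 93 * 16
= 1488

1488


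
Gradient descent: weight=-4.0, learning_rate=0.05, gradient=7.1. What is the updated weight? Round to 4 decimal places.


w_new = w_old - lr * gradient
= -4.0 - 0.05 * 7.1
= -4.0 - (0.355)
= -4.3550

-4.3550


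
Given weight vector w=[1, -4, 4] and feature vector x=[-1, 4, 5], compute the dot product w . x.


Element-wise products:
1 * -1 = -1
-4 * 4 = -16
4 * 5 = 20
Sum = -1 + -16 + 20
= 3

3


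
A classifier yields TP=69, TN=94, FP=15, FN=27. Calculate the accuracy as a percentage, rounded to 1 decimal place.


Accuracy = (TP + TN) / (TP + TN + FP + FN) * 100
= (69 + 94) / (69 + 94 + 15 + 27)
= 163 / 205
= 0.7951
= 79.5%

79.5


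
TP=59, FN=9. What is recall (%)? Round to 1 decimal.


Recall = TP / (TP + FN) * 100
= 59 / (59 + 9)
= 59 / 68
= 0.8676
= 86.8%

86.8


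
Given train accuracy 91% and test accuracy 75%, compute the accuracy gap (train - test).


Gap = train_accuracy - test_accuracy
= 91 - 75
= 16%
This gap suggests the model is overfitting.

16
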